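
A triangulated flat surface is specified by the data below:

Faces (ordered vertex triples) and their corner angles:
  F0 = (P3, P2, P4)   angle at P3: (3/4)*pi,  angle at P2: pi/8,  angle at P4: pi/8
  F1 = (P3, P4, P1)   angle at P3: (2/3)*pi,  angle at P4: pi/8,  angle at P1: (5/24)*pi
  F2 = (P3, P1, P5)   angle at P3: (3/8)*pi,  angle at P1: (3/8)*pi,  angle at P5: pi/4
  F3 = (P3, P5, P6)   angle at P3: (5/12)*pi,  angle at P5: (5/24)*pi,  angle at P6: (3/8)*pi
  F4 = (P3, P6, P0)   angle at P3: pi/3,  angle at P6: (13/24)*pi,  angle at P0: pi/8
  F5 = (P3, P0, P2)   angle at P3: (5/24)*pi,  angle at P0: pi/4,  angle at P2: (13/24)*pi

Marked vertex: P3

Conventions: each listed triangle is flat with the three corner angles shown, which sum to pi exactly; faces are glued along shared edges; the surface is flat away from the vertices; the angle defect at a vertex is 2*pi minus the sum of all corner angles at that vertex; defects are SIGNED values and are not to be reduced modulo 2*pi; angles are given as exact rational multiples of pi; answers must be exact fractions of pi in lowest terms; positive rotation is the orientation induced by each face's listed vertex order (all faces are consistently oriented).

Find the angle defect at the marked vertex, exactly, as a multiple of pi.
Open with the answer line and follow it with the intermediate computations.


Answer: defect(P3) = (-3/4)*pi

Sum of corner angles at P3: (11/4)*pi
defect = 2*pi - (11/4)*pi


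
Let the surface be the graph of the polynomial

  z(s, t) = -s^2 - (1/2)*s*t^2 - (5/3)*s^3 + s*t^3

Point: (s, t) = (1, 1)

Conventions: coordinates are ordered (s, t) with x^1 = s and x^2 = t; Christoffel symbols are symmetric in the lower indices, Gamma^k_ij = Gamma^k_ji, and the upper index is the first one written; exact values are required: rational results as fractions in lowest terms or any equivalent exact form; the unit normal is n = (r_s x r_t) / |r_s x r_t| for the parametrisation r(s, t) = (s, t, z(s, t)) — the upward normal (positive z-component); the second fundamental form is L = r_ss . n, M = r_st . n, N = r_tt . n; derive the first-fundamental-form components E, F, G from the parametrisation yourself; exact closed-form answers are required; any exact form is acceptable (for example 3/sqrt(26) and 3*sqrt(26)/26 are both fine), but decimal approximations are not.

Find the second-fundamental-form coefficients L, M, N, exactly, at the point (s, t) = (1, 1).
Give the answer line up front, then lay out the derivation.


Answer: L = -8*sqrt(21)/21, M = 4*sqrt(21)/63, N = 10*sqrt(21)/63

z_s = -13/2, z_t = 2, z_ss = -12, z_st = 2, z_tt = 5
E = 173/4, F = -13, G = 5; answer radicand W^2 = 189/4
unnormalised second-form numerators: l = -12, m = 2, n = 5; L = l/sqrt(189/4), and similarly M = m/sqrt(W^2), N = n/sqrt(W^2)


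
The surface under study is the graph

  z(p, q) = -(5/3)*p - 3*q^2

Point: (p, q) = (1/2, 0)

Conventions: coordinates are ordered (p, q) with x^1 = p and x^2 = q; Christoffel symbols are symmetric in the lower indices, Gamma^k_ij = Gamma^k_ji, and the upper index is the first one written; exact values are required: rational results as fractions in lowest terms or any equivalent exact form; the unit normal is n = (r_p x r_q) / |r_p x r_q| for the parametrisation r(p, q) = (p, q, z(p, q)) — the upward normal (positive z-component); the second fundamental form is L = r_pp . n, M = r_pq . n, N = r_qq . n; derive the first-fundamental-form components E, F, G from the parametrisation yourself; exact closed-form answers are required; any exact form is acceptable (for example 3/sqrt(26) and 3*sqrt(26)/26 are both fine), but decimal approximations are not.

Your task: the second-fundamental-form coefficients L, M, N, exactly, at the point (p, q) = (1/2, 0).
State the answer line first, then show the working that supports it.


Answer: L = 0, M = 0, N = -9*sqrt(34)/17

z_p = -5/3, z_q = 0, z_pp = 0, z_pq = 0, z_qq = -6
E = 34/9, F = 0, G = 1; answer radicand W^2 = 34/9
unnormalised second-form numerators: l = 0, m = 0, n = -6; L = l/sqrt(34/9), and similarly M = m/sqrt(W^2), N = n/sqrt(W^2)


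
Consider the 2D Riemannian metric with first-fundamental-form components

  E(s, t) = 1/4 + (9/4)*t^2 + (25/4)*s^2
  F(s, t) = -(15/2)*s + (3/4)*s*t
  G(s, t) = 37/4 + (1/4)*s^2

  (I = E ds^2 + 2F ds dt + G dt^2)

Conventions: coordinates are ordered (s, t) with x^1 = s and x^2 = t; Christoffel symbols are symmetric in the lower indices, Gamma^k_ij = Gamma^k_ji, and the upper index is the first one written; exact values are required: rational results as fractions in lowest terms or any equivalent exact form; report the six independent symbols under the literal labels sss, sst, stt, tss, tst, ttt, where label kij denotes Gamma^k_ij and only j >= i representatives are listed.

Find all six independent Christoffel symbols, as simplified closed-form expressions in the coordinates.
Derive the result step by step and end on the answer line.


E = 1/4 + (9/4)*t^2 + (25/4)*s^2; F = -(15/2)*s + (3/4)*s*t; G = 37/4 + (1/4)*s^2
Gamma^k_ij = (1/2) g^{kl} (d_i g_jl + d_j g_il - d_l g_ij), with g^inv = (1/(EG-F^2)) [[G, -F], [-F, E]]
first partials: E_s = (25/2)*s, E_t = (9/2)*t, F_s = -15/2 + (3/4)*t, F_t = (3/4)*s, G_s = (1/2)*s, G_t = 0
D = EG - F^2 = 37/16 + (333/16)*t^2 + (13/8)*s^2 + (45/4)*s^2*t + (25/16)*s^4
expanded: Gamma^s_ss = (G E_s - 2F F_s + F E_t)/(2D), Gamma^s_st = (G E_t - F G_s)/(2D), Gamma^s_tt = (2G F_t - G G_s - F G_t)/(2D), Gamma^t_ss = (2E F_s - E E_t - F E_s)/(2D), Gamma^t_st = (E G_s - F E_t)/(2D), Gamma^t_tt = (E G_t - 2F F_t + F G_s)/(2D); substitute and cancel common factors

Answer: Gamma_sss = (25*s^3 + 18*s*t^2 - 90*s*t + 25*s)/(25*s^4 + 180*s^2*t + 26*s^2 + 333*t^2 + 37), Gamma_sst = (6*s^2*t + 30*s^2 + 333*t)/(25*s^4 + 180*s^2*t + 26*s^2 + 333*t^2 + 37), Gamma_stt = (2*s^3 + 74*s)/(25*s^4 + 180*s^2*t + 26*s^2 + 333*t^2 + 37), Gamma_tss = (-225*s^2*t - 54*t^3 - 270*t^2 - 6*t - 30)/(25*s^4 + 180*s^2*t + 26*s^2 + 333*t^2 + 37), Gamma_tst = (25*s^3 - 18*s*t^2 + 270*s*t + s)/(25*s^4 + 180*s^2*t + 26*s^2 + 333*t^2 + 37), Gamma_ttt = (-6*s^2*t + 60*s^2)/(25*s^4 + 180*s^2*t + 26*s^2 + 333*t^2 + 37)


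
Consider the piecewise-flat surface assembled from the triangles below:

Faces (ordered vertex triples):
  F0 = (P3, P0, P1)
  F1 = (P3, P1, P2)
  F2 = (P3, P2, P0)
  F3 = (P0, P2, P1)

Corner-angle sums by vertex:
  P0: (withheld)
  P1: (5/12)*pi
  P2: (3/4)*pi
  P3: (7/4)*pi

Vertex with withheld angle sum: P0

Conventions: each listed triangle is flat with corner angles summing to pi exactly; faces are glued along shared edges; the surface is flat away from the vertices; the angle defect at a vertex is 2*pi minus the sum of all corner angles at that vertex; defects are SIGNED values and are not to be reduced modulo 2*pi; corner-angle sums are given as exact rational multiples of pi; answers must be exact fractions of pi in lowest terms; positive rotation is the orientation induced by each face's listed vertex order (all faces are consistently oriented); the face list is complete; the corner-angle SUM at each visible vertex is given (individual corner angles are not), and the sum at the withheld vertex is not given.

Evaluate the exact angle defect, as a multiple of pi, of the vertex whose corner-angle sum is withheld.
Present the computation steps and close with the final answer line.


V = 4, E = 6, F = 4; chi = V - E + F = 2
Gauss-Bonnet: total defect = 2*pi*chi = 4*pi; visible defects sum to (37/12)*pi

Answer: defect(P0) = (11/12)*pi


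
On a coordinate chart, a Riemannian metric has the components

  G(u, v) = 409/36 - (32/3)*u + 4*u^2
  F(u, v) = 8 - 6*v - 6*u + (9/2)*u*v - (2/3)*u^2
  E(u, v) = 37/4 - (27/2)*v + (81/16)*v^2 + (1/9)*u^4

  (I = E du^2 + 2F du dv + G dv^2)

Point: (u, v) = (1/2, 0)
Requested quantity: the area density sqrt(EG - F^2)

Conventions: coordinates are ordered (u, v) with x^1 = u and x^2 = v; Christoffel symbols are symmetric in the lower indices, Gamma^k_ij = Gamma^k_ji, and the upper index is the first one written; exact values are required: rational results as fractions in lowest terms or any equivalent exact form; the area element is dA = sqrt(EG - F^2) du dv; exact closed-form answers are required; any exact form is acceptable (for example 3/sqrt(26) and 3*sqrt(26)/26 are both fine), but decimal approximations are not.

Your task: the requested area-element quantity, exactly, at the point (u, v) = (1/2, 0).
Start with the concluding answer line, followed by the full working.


Answer: sqrt(EG - F^2) = sqrt(216145)/72

E = 1333/144, F = 29/6, G = 253/36; EG - F^2 = 216145/5184


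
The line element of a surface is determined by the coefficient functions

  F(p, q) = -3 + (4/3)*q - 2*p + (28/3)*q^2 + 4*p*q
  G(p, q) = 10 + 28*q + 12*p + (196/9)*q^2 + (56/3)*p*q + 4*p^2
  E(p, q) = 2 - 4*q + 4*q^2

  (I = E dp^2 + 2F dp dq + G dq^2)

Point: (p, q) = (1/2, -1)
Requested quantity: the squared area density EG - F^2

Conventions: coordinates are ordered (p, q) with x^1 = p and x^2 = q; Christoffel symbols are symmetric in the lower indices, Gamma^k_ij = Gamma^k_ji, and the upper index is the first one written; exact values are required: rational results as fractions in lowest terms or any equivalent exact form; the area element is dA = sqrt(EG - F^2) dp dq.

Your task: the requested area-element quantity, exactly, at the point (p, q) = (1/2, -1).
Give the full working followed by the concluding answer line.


E = 10, F = 2, G = 13/9; EG - F^2 = 94/9

Answer: EG - F^2 = 94/9


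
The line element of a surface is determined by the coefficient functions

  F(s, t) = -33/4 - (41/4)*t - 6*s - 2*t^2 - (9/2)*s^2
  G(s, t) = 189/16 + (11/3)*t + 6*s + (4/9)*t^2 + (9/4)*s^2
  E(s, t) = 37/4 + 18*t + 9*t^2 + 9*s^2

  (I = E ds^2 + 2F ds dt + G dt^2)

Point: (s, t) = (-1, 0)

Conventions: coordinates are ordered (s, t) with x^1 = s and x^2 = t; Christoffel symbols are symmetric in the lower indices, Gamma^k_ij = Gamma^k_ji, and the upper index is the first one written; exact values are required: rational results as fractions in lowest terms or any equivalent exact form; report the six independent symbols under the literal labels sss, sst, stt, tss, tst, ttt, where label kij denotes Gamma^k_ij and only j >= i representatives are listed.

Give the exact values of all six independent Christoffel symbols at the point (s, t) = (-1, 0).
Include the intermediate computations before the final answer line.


E = 73/4, F = -27/4, G = 129/16 at the point
E_s = -18, E_t = 18, F_s = 3, F_t = -41/4, G_s = 3/2, G_t = 11/3
EG - F^2 = 6501/64;  g^inv = (64/6501) * [[129/16, 27/4], [27/4, 73/4]]
first-kind symbols [ij,l] = (1/2)(d_i g_jl + d_j g_il - d_l g_ij): [ss,s] = E_s/2 = -9, [ss,t] = F_s - E_t/2 = -6, [st,s] = E_t/2 = 9, [st,t] = G_s/2 = 3/4, [tt,s] = F_t - G_s/2 = -11, [tt,t] = G_t/2 = 11/6
Gamma^s_ij = (G*[ij,s] - F*[ij,t])/(EG - F^2), Gamma^t_ij = (E*[ij,t] - F*[ij,s])/(EG - F^2)

Answer: Gamma_sss = -2412/2167, Gamma_sst = 1656/2167, Gamma_stt = -148/197, Gamma_tss = -3632/2167, Gamma_tst = 1588/2167, Gamma_ttt = -712/1773


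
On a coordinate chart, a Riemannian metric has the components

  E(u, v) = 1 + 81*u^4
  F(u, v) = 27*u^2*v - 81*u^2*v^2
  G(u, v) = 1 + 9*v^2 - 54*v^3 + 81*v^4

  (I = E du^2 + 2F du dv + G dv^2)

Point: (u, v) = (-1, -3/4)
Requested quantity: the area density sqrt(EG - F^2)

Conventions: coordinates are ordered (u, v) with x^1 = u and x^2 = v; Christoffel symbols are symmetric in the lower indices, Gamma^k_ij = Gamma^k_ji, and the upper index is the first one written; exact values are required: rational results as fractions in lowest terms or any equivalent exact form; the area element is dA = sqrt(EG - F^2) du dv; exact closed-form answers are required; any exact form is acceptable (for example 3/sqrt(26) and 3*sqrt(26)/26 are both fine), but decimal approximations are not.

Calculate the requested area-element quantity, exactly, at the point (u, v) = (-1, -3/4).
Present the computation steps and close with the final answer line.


E = 82, F = -1053/16, G = 13945/256; EG - F^2 = 34681/256

Answer: sqrt(EG - F^2) = sqrt(34681)/16


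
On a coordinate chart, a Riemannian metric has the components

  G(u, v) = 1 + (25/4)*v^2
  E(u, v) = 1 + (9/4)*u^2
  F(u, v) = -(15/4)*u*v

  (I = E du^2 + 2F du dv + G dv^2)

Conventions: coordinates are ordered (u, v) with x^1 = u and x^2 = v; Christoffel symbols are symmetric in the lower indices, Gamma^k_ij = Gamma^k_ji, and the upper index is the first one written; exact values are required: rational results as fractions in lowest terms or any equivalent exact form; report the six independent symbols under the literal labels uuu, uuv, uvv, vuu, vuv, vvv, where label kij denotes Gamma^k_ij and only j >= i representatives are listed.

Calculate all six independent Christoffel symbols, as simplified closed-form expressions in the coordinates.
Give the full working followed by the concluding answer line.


E = 1 + (9/4)*u^2; F = -(15/4)*u*v; G = 1 + (25/4)*v^2
Gamma^k_ij = (1/2) g^{kl} (d_i g_jl + d_j g_il - d_l g_ij), with g^inv = (1/(EG-F^2)) [[G, -F], [-F, E]]
first partials: E_u = (9/2)*u, E_v = 0, F_u = -(15/4)*v, F_v = -(15/4)*u, G_u = 0, G_v = (25/2)*v
D = EG - F^2 = 1 + (25/4)*v^2 + (9/4)*u^2
expanded: Gamma^u_uu = (G E_u - 2F F_u + F E_v)/(2D), Gamma^u_uv = (G E_v - F G_u)/(2D), Gamma^u_vv = (2G F_v - G G_u - F G_v)/(2D), Gamma^v_uu = (2E F_u - E E_v - F E_u)/(2D), Gamma^v_uv = (E G_u - F E_v)/(2D), Gamma^v_vv = (E G_v - 2F F_v + F G_u)/(2D); substitute and cancel common factors

Answer: Gamma_uuu = 9*u/(9*u^2 + 25*v^2 + 4), Gamma_uuv = 0, Gamma_uvv = -15*u/(9*u^2 + 25*v^2 + 4), Gamma_vuu = -15*v/(9*u^2 + 25*v^2 + 4), Gamma_vuv = 0, Gamma_vvv = 25*v/(9*u^2 + 25*v^2 + 4)


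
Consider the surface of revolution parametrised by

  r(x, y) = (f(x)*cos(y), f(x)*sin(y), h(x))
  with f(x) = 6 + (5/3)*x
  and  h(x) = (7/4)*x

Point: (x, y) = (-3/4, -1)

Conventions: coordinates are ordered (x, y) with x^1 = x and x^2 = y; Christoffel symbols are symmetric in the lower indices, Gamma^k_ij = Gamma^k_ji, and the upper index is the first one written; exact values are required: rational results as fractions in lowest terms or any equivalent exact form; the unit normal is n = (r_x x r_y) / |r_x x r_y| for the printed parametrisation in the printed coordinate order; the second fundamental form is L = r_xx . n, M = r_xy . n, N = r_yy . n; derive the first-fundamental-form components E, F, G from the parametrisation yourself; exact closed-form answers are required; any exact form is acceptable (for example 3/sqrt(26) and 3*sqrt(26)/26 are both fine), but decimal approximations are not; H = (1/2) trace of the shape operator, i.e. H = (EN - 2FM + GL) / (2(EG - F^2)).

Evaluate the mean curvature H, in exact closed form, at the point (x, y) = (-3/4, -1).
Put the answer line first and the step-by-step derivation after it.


Answer: H = 42/551

f = 19/4, f' = 5/3, f'' = 0, h' = 7/4, h'' = 0
E = 841/144, F = 0, G = 361/16; answer radicand W^2 = 841/144
unnormalised second-form numerators: l = 0, m = 0, n = 133/16; L = l/sqrt(841/144), and similarly M = m/sqrt(W^2), N = n/sqrt(W^2)
H = (E*n - 2*F*m + G*l) / (2*(EG - F^2)*sqrt(W^2)); E*n - 2*F*m + G*l = 111853/2304, EG - F^2 = 303601/2304, so H = (7/38)/sqrt(841/144)


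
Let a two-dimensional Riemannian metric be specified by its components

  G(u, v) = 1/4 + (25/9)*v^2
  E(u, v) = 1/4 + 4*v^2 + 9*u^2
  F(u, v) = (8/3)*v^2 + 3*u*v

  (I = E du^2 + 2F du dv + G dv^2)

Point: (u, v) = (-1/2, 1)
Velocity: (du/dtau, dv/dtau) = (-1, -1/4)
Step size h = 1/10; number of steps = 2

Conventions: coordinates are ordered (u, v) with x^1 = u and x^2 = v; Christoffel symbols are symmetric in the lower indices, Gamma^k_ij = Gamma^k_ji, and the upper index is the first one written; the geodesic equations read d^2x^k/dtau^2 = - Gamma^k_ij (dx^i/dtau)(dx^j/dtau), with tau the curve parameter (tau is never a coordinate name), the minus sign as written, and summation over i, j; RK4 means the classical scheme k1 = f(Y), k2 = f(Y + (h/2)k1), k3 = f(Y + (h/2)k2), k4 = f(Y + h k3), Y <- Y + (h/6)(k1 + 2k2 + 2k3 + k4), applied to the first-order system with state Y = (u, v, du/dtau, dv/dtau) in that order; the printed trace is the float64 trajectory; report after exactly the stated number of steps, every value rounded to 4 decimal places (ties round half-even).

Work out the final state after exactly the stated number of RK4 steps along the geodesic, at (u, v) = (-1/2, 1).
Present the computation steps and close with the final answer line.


f(Y) = (du/dtau, dv/dtau, -Gamma^u_ij Y'^i Y'^j, -Gamma^v_ij Y'^i Y'^j) with the Gammas evaluated at the stage position; h = 0.100000; intermediate values shown to 6 dp
step 0: u = -0.5000, v = 1.0000, du/dtau = -1.0000, dv/dtau = -0.2500
step 1:
  k1: at (u, v) = (-0.500000, 1.000000), (du/dtau, dv/dtau) = (-1.000000, -0.250000); Gamma_uuu = -0.680061, Gamma_uuv = 0.661107, Gamma_uvv = 0.456659, Gamma_vuu = -0.068234, Gamma_vuv = -0.254738, Gamma_vvv = 0.741471; k1 = (-1.000000, -0.250000, 0.320966, 0.149261)
  k2: at (u, v) = (-0.550000, 0.987500), (du/dtau, dv/dtau) = (-0.983952, -0.242537); Gamma_uuu = -0.705768, Gamma_uuv = 0.602645, Gamma_uvv = 0.414440, Gamma_vuu = -0.102127, Gamma_vuv = -0.197783, Gamma_vvv = 0.791079; k2 = (-0.983952, -0.242537, 0.371282, 0.146740)
  k3: at (u, v) = (-0.549198, 0.987873), (du/dtau, dv/dtau) = (-0.981436, -0.242663); Gamma_uuu = -0.705269, Gamma_uuv = 0.603538, Gamma_uvv = 0.415084, Gamma_vuu = -0.101458, Gamma_vuv = -0.198699, Gamma_vvv = 0.790148; k3 = (-0.981436, -0.242663, 0.367409, 0.145841)
  k4: at (u, v) = (-0.598144, 0.975734), (du/dtau, dv/dtau) = (-0.963259, -0.235416); Gamma_uuu = -0.724503, Gamma_uuv = 0.552532, Gamma_uvv = 0.378228, Gamma_vuu = -0.139873, Gamma_vuv = -0.150403, Gamma_vvv = 0.833398; k4 = (-0.963259, -0.235416, 0.400690, 0.151809)
  Y <- Y + (h/6)(k1 + 2k2 + 2k3 + k4): u = -0.5982, v = 0.9757, du/dtau = -0.9633, dv/dtau = -0.2352
step 2:
  k1: at (u, v) = (-0.598234, 0.975736), (du/dtau, dv/dtau) = (-0.963349, -0.235229); Gamma_uuu = -0.724514, Gamma_uuv = 0.552445, Gamma_uvv = 0.378165, Gamma_vuu = -0.139934, Gamma_vuv = -0.150330, Gamma_vvv = 0.833447; k1 = (-0.963349, -0.235229, 0.401077, 0.151879)
  k2: at (u, v) = (-0.646401, 0.963975), (du/dtau, dv/dtau) = (-0.943295, -0.227635); Gamma_uuu = -0.738533, Gamma_uuv = 0.507578, Gamma_uvv = 0.345725, Gamma_vuu = -0.181711, Gamma_vuv = -0.109117, Gamma_vvv = 0.871449; k2 = (-0.943295, -0.227635, 0.421254, 0.163392)
  k3: at (u, v) = (-0.645399, 0.964355), (du/dtau, dv/dtau) = (-0.942287, -0.227060); Gamma_uuu = -0.738181, Gamma_uuv = 0.508475, Gamma_uvv = 0.346374, Gamma_vuu = -0.180717, Gamma_vuv = -0.109970, Gamma_vvv = 0.870552; k3 = (-0.942287, -0.227060, 0.419994, 0.162635)
  k4: at (u, v) = (-0.692463, 0.953030), (du/dtau, dv/dtau) = (-0.921350, -0.218966); Gamma_uuu = -0.748045, Gamma_uuv = 0.469006, Gamma_uvv = 0.317818, Gamma_vuu = -0.224388, Gamma_vuv = -0.074797, Gamma_vvv = 0.903999; k4 = (-0.921350, -0.218966, 0.430528, 0.177317)
  Y <- Y + (h/6)(k1 + 2k2 + 2k3 + k4): u = -0.6925, v = 0.9530, du/dtau = -0.9214, dv/dtau = -0.2189

Answer: u = -0.6925, v = 0.9530, du/dtau = -0.9214, dv/dtau = -0.2189


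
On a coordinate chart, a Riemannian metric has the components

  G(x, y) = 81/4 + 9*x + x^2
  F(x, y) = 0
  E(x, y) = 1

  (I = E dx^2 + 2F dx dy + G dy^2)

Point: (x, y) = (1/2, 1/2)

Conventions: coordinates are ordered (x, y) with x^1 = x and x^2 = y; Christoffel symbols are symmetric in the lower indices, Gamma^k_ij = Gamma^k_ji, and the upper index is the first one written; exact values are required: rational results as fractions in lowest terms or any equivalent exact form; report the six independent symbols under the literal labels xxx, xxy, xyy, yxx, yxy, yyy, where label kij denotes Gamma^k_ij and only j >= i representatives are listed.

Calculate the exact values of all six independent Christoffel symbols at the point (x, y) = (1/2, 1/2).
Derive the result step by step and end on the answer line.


E = 1, F = 0, G = 25 at the point
E_x = 0, E_y = 0, F_x = 0, F_y = 0, G_x = 10, G_y = 0
EG - F^2 = 25;  g^inv = (1/25) * [[25, 0], [0, 1]]
first-kind symbols [ij,l] = (1/2)(d_i g_jl + d_j g_il - d_l g_ij): [xx,x] = E_x/2 = 0, [xx,y] = F_x - E_y/2 = 0, [xy,x] = E_y/2 = 0, [xy,y] = G_x/2 = 5, [yy,x] = F_y - G_x/2 = -5, [yy,y] = G_y/2 = 0
Gamma^x_ij = (G*[ij,x] - F*[ij,y])/(EG - F^2), Gamma^y_ij = (E*[ij,y] - F*[ij,x])/(EG - F^2)

Answer: Gamma_xxx = 0, Gamma_xxy = 0, Gamma_xyy = -5, Gamma_yxx = 0, Gamma_yxy = 1/5, Gamma_yyy = 0


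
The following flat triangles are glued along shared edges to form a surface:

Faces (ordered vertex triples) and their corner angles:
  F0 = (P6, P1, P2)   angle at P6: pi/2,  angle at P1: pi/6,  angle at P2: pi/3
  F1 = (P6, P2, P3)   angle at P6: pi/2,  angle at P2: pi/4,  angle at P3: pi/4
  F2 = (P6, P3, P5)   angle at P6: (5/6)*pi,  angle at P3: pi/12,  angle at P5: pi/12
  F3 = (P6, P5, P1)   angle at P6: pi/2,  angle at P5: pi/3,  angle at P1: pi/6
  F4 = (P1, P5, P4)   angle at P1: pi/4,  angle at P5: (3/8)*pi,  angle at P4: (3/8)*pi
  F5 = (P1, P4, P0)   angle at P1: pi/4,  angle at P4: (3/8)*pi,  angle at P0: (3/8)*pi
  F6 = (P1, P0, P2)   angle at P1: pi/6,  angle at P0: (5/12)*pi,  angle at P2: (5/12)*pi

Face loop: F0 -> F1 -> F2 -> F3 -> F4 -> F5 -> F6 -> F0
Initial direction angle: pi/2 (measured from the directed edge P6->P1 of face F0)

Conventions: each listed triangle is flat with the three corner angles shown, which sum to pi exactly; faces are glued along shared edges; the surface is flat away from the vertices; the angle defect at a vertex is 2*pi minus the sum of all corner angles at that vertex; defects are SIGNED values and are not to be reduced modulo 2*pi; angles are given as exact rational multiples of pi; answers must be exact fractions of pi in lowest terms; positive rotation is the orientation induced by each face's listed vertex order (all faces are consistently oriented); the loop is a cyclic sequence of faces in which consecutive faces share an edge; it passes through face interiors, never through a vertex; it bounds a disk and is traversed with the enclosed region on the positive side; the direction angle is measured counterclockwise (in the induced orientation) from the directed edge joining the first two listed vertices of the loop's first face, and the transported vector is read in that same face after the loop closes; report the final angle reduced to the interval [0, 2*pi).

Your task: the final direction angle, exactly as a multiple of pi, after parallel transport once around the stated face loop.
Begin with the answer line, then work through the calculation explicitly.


Answer: final direction angle = (7/6)*pi

enclosed vertex P1: corner angles sum to pi, defect = 2*pi - pi = pi
enclosed vertex P6: corner angles sum to (7/3)*pi, defect = 2*pi - (7/3)*pi = -pi/3
final direction = starting direction + enclosed defect total, reduced mod 2*pi (induced orientation)
final angle = pi/2 + (2/3)*pi = (7/6)*pi (mod 2*pi)


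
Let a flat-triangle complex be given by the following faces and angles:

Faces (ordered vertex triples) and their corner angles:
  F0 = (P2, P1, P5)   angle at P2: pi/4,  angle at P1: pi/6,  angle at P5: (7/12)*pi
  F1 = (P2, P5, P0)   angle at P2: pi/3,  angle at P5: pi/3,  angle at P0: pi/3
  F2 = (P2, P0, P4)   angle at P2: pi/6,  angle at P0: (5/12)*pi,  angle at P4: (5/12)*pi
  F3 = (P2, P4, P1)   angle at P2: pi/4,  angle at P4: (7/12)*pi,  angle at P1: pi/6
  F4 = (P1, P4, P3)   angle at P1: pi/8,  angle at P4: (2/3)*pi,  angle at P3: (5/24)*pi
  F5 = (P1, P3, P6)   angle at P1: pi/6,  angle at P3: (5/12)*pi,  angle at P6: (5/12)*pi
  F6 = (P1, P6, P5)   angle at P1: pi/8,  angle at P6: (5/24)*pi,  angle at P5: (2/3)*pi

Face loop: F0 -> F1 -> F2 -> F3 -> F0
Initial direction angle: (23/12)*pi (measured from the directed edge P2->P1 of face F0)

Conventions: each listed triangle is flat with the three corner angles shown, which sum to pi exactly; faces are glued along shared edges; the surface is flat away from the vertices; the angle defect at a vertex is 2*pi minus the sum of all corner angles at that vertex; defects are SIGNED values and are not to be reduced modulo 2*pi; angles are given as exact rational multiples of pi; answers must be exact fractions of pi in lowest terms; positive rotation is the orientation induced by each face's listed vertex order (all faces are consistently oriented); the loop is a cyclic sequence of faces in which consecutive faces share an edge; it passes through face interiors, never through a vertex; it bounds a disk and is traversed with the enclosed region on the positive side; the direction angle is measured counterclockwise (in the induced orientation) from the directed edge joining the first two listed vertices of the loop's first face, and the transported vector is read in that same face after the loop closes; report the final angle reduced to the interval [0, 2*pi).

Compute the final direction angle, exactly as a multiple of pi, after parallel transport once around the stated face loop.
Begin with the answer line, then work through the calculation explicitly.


Answer: final direction angle = (11/12)*pi

enclosed vertex P2: corner angles sum to pi, defect = 2*pi - pi = pi
summing the enclosed defects onto the initial angle, mod 2*pi in the induced orientation:
final angle = (23/12)*pi + pi = (11/12)*pi (mod 2*pi)


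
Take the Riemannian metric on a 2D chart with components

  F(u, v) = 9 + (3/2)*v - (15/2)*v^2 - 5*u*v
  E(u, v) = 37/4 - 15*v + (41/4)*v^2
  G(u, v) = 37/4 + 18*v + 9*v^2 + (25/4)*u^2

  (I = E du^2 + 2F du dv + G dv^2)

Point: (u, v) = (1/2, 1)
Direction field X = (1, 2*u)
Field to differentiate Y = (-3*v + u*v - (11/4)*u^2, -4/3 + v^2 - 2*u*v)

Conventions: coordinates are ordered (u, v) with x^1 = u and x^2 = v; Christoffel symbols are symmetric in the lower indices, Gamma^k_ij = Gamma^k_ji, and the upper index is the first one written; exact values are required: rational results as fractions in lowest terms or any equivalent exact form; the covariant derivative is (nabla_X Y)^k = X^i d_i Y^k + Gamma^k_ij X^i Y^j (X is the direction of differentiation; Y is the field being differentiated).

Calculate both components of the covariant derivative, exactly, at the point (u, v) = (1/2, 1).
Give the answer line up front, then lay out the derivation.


Answer: (nabla_X Y)^u = -226577/173984, (nabla_X Y)^v = -181901/130488

E = 9/2, F = 1/2, G = 605/16 at the point
E_u = 0, E_v = 11/2, F_u = -5, F_v = -16, G_u = 25/4, G_v = 36
EG - F^2 = 5437/32;  g^inv = (32/5437) * [[605/16, -1/2], [-1/2, 9/2]]
first-kind symbols [ij,l] = (1/2)(d_i g_jl + d_j g_il - d_l g_ij): [uu,u] = E_u/2 = 0, [uu,v] = F_u - E_v/2 = -31/4, [uv,u] = E_v/2 = 11/4, [uv,v] = G_u/2 = 25/8, [vv,u] = F_v - G_u/2 = -153/8, [vv,v] = G_v/2 = 18
Gamma^u_ij = (G*[ij,u] - F*[ij,v])/(EG - F^2), Gamma^v_ij = (E*[ij,v] - F*[ij,u])/(EG - F^2)
Gamma_uuu = 124/5437, Gamma_uuv = 6555/10874, Gamma_uvv = -93717/21748, Gamma_vuu = -1116/5437, Gamma_vuv = 406/5437, Gamma_vvv = 2898/5437
X = (1, 1), Y = (-51/16, -4/3) at the point


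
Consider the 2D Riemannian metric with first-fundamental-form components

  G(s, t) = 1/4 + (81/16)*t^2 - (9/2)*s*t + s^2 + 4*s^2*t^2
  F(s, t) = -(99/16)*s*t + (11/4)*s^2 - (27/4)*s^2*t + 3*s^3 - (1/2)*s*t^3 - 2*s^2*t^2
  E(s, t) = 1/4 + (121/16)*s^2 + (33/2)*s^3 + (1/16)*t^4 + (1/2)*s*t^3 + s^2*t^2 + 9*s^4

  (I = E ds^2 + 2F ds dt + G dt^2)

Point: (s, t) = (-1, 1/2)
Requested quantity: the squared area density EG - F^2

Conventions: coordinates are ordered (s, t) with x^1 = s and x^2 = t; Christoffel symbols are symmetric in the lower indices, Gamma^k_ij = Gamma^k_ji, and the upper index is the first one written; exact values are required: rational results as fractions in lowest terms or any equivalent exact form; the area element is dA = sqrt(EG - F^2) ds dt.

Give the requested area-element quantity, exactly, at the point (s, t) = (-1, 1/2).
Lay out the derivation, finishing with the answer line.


E = 129/256, F = -31/32, G = 369/64; EG - F^2 = 32225/16384

Answer: EG - F^2 = 32225/16384


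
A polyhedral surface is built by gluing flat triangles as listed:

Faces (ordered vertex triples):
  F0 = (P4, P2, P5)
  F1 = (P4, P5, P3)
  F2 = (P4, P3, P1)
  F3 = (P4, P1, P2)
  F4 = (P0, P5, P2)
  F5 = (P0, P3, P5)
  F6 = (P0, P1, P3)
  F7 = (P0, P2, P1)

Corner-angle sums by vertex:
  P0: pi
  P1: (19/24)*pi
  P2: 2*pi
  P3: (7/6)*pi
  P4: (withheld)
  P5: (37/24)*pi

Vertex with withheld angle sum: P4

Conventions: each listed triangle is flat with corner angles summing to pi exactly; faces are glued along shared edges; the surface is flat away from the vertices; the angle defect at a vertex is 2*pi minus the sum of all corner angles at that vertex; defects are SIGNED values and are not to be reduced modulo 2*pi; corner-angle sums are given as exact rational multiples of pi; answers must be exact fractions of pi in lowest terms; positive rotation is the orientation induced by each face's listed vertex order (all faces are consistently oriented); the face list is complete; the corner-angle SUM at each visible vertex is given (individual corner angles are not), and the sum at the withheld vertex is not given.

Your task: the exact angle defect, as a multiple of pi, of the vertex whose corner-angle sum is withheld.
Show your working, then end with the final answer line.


V = 6, E = 12, F = 8; chi = V - E + F = 2
Gauss-Bonnet: total defect = 2*pi*chi = 4*pi; visible defects sum to (7/2)*pi

Answer: defect(P4) = pi/2


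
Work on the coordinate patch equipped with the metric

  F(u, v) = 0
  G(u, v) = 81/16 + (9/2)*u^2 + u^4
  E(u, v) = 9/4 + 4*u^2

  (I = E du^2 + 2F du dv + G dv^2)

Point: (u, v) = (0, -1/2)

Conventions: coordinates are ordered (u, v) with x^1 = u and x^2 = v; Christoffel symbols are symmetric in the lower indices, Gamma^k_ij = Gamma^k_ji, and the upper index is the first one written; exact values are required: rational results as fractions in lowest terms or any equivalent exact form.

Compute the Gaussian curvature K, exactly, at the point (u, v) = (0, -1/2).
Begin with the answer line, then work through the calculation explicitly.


Answer: K = -32/81

E = 9/4, F = 0, G = 81/16, EG - F^2 = 729/64 at the point
E_u = 0, E_v = 0, F_u = 0, F_v = 0, G_u = 0, G_v = 0
E_vv = 0, F_uv = 0, G_uu = 9
Compute both Brioschi determinants and normalise by (EG - F^2)^2.
M1 = [[-E_vv/2 + F_uv - G_uu/2, E_u/2, F_u - E_v/2], [F_v - G_u/2, E, F], [G_v/2, F, G]] = [[-9/2, 0, 0], [0, 9/4, 0], [0, 0, 81/16]]; det M1 = -6561/128
M2 = [[0, E_v/2, G_u/2], [E_v/2, E, F], [G_u/2, F, G]] = [[0, 0, 0], [0, 9/4, 0], [0, 0, 81/16]]; det M2 = 0
det M1 - det M2 = -6561/128; K = -6561/128 / (729/64)^2 = -32/81


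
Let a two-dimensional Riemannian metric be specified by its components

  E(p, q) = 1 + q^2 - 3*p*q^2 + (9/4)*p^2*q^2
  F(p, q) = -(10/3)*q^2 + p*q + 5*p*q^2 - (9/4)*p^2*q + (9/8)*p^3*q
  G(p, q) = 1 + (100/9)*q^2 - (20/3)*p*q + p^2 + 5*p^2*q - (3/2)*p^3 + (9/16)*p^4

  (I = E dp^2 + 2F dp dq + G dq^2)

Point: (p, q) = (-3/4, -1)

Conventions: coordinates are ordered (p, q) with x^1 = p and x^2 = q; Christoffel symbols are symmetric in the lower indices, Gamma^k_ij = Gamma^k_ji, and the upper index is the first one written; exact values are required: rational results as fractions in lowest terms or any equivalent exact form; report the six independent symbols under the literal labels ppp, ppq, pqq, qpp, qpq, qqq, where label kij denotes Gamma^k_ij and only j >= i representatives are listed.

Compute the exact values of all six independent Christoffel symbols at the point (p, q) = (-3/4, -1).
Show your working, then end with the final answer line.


E = 353/64, F = -7055/1536, G = 209089/36864 at the point
E_p = -51/8, E_q = -289/32, F_p = -163/128, F_q = 17935/1536, G_p = 7055/768, G_q = -2075/144
EG - F^2 = 375553/36864;  g^inv = (36864/375553) * [[209089/36864, 7055/1536], [7055/1536, 353/64]]
first-kind symbols [ij,l] = (1/2)(d_i g_jl + d_j g_il - d_l g_ij): [pp,p] = E_p/2 = -51/16, [pp,q] = F_p - E_q/2 = 415/128, [pq,p] = E_q/2 = -289/64, [pq,q] = G_p/2 = 7055/1536, [qq,p] = F_q - G_p/2 = 85/12, [qq,q] = G_q/2 = -2075/288
Gamma^p_ij = (G*[ij,p] - F*[ij,q])/(EG - F^2), Gamma^q_ij = (E*[ij,q] - F*[ij,p])/(EG - F^2)

Answer: Gamma_ppp = -117504/375553, Gamma_ppq = -166464/375553, Gamma_pqq = 261120/375553, Gamma_qpp = 119520/375553, Gamma_qpq = 169320/375553, Gamma_qqq = -265600/375553


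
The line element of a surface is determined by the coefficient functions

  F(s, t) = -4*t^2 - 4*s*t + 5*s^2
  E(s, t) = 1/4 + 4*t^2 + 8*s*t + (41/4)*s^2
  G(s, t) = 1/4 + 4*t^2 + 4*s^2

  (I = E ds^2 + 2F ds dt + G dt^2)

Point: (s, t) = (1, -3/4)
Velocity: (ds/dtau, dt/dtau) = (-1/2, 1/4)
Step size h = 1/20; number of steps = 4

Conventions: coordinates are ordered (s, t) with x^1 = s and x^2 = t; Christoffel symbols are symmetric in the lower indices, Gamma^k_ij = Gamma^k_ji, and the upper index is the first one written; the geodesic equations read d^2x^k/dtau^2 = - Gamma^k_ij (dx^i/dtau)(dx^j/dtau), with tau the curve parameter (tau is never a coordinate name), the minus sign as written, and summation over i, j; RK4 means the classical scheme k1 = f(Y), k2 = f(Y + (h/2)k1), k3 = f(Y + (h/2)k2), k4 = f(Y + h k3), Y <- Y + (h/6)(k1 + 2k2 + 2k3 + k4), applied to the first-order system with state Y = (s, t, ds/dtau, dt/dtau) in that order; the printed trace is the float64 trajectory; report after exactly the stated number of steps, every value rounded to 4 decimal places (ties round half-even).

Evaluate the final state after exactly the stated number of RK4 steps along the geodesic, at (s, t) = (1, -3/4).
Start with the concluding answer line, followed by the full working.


Answer: s = 0.9025, t = -0.7081, ds/dtau = -0.4731, dt/dtau = 0.1655

f(Y) = (ds/dtau, dt/dtau, -Gamma^s_ij Y'^i Y'^j, -Gamma^t_ij Y'^i Y'^j) with the Gammas evaluated at the stage position; h = 0.050000; intermediate values shown to 6 dp
step 0: s = 1.0000, t = -0.7500, ds/dtau = -0.5000, dt/dtau = 0.2500
step 1:
  k1: at (s, t) = (1.000000, -0.750000), (ds/dtau, dt/dtau) = (-0.500000, 0.250000); Gamma_sss = -2.023121, Gamma_sst = -1.526012, Gamma_stt = 0.393064, Gamma_tss = 3.635838, Gamma_tst = 1.965318, Gamma_ttt = -0.809249; k1 = (-0.500000, 0.250000, 0.099711, -0.367052)
  k2: at (s, t) = (0.987500, -0.743750), (ds/dtau, dt/dtau) = (-0.497507, 0.240824); Gamma_sss = -2.000328, Gamma_sst = -1.513973, Gamma_stt = 0.404600, Gamma_tss = 3.626857, Gamma_tst = 1.953342, Gamma_ttt = -0.823654; k2 = (-0.497507, 0.240824, 0.108860, -0.381861)
  k3: at (s, t) = (0.987562, -0.743979), (ds/dtau, dt/dtau) = (-0.497278, 0.240453); Gamma_sss = -1.998665, Gamma_sst = -1.512852, Gamma_stt = 0.405218, Gamma_tss = 3.624790, Gamma_tst = 1.951907, Gamma_ttt = -0.824123; k3 = (-0.497278, 0.240453, 0.109022, -0.381922)
  k4: at (s, t) = (0.975136, -0.737977), (ds/dtau, dt/dtau) = (-0.494549, 0.230904); Gamma_sss = -1.973801, Gamma_sst = -1.499566, Gamma_stt = 0.417499, Gamma_tss = 3.613730, Gamma_tst = 1.938375, Gamma_ttt = -0.839083; k4 = (-0.494549, 0.230904, 0.118009, -0.396405)
  Y <- Y + (h/6)(k1 + 2k2 + 2k3 + k4): s = 0.9751, t = -0.7380, ds/dtau = -0.4946, dt/dtau = 0.2309
step 2:
  k1: at (s, t) = (0.975132, -0.737971), (ds/dtau, dt/dtau) = (-0.494554, 0.230908); Gamma_sss = -1.973832, Gamma_sst = -1.499587, Gamma_stt = 0.417488, Gamma_tss = 3.613772, Gamma_tst = 1.938403, Gamma_ttt = -0.839076; k1 = (-0.494554, 0.230908, 0.118012, -0.396414)
  k2: at (s, t) = (0.962768, -0.732198), (ds/dtau, dt/dtau) = (-0.491604, 0.220998); Gamma_sss = -1.947015, Gamma_sst = -1.485148, Gamma_stt = 0.430469, Gamma_tss = 3.600808, Gamma_tst = 1.923432, Gamma_ttt = -0.854542; k2 = (-0.491604, 0.220998, 0.126817, -0.410551)
  k3: at (s, t) = (0.962842, -0.732446), (ds/dtau, dt/dtau) = (-0.491384, 0.220644); Gamma_sss = -1.945295, Gamma_sst = -1.483993, Gamma_stt = 0.431102, Gamma_tss = 3.598654, Gamma_tst = 1.921944, Gamma_ttt = -0.855002; k3 = (-0.491384, 0.220644, 0.126927, -0.410541)
  k4: at (s, t) = (0.950563, -0.726939), (ds/dtau, dt/dtau) = (-0.488208, 0.210381); Gamma_sss = -1.916413, Gamma_sst = -1.468341, Gamma_stt = 0.444810, Gamma_tss = 3.583631, Gamma_tst = 1.905436, Gamma_ttt = -0.870950; k4 = (-0.488208, 0.210381, 0.135458, -0.424186)
  Y <- Y + (h/6)(k1 + 2k2 + 2k3 + k4): s = 0.9506, t = -0.7269, ds/dtau = -0.4882, dt/dtau = 0.2104
step 3:
  k1: at (s, t) = (0.950560, -0.726933), (ds/dtau, dt/dtau) = (-0.488213, 0.210385); Gamma_sss = -1.916442, Gamma_sst = -1.468361, Gamma_stt = 0.444800, Gamma_tss = 3.583671, Gamma_tst = 1.905463, Gamma_ttt = -0.870944; k1 = (-0.488213, 0.210385, 0.135461, -0.424195)
  k2: at (s, t) = (0.938354, -0.721673), (ds/dtau, dt/dtau) = (-0.484826, 0.199780); Gamma_sss = -1.885613, Gamma_sst = -1.451592, Gamma_stt = 0.459187, Gamma_tss = 3.566768, Gamma_tst = 1.887538, Gamma_ttt = -0.887318; k2 = (-0.484826, 0.199780, 0.143700, -0.437329)
  k3: at (s, t) = (0.938439, -0.721939), (ds/dtau, dt/dtau) = (-0.484620, 0.199452); Gamma_sss = -1.883854, Gamma_sst = -1.450417, Gamma_stt = 0.459825, Gamma_tss = 3.564549, Gamma_tst = 1.886014, Gamma_ttt = -0.887758; k3 = (-0.484620, 0.199452, 0.143754, -0.437245)
  k4: at (s, t) = (0.926328, -0.716960), (ds/dtau, dt/dtau) = (-0.481025, 0.188523); Gamma_sss = -1.851001, Gamma_sst = -1.432501, Gamma_stt = 0.474898, Gamma_tss = 3.545657, Gamma_tst = 1.866608, Gamma_ttt = -0.904510; k4 = (-0.481025, 0.188523, 0.151606, -0.449722)
  Y <- Y + (h/6)(k1 + 2k2 + 2k3 + k4): s = 0.9263, t = -0.7170, ds/dtau = -0.4810, dt/dtau = 0.1885
step 4:
  k1: at (s, t) = (0.926325, -0.716955), (ds/dtau, dt/dtau) = (-0.481030, 0.188526); Gamma_sss = -1.851027, Gamma_sst = -1.432518, Gamma_stt = 0.474889, Gamma_tss = 3.545693, Gamma_tst = 1.866632, Gamma_ttt = -0.904505; k1 = (-0.481030, 0.188526, 0.151609, -0.449732)
  k2: at (s, t) = (0.914299, -0.712242), (ds/dtau, dt/dtau) = (-0.477240, 0.177283); Gamma_sss = -1.816268, Gamma_sst = -1.413553, Gamma_stt = 0.490597, Gamma_tss = 3.524990, Gamma_tst = 1.845865, Gamma_ttt = -0.921573; k2 = (-0.477240, 0.177283, 0.159059, -0.461535)
  k3: at (s, t) = (0.914394, -0.712523), (ds/dtau, dt/dtau) = (-0.477053, 0.176988); Gamma_sss = -1.814489, Gamma_sst = -1.412372, Gamma_stt = 0.491228, Gamma_tss = 3.522730, Gamma_tst = 1.844322, Gamma_ttt = -0.921979; k3 = (-0.477053, 0.176988, 0.159053, -0.461380)
  k4: at (s, t) = (0.902472, -0.708106), (ds/dtau, dt/dtau) = (-0.473077, 0.165457); Gamma_sss = -1.777783, Gamma_sst = -1.392354, Gamma_stt = 0.507556, Gamma_tss = 3.500155, Gamma_tst = 1.822166, Gamma_ttt = -0.939290; k4 = (-0.473077, 0.165457, 0.166006, -0.472371)
  Y <- Y + (h/6)(k1 + 2k2 + 2k3 + k4): s = 0.9025, t = -0.7081, ds/dtau = -0.4731, dt/dtau = 0.1655


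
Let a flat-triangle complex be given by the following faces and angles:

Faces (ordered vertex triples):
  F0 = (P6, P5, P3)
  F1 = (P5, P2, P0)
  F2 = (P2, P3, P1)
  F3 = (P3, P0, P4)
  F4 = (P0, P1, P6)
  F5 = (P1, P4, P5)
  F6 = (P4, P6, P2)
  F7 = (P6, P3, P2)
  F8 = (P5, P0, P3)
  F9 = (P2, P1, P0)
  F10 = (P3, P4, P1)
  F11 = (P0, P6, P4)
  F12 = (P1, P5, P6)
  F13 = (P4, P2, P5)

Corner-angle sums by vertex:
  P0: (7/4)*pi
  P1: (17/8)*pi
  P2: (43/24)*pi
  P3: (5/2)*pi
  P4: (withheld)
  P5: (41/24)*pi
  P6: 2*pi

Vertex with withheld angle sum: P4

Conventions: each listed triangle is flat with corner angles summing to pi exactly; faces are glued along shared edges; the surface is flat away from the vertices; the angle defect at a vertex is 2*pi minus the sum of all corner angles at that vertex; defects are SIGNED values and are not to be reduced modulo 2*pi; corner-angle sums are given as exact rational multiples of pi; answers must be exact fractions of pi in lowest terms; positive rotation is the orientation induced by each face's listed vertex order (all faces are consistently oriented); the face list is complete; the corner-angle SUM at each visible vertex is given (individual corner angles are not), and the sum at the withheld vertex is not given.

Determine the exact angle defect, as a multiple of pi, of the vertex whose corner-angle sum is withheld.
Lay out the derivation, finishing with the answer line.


V = 7, E = 21, F = 14; chi = V - E + F = 0
Gauss-Bonnet: total defect = 2*pi*chi = 0; visible defects sum to pi/8

Answer: defect(P4) = -pi/8


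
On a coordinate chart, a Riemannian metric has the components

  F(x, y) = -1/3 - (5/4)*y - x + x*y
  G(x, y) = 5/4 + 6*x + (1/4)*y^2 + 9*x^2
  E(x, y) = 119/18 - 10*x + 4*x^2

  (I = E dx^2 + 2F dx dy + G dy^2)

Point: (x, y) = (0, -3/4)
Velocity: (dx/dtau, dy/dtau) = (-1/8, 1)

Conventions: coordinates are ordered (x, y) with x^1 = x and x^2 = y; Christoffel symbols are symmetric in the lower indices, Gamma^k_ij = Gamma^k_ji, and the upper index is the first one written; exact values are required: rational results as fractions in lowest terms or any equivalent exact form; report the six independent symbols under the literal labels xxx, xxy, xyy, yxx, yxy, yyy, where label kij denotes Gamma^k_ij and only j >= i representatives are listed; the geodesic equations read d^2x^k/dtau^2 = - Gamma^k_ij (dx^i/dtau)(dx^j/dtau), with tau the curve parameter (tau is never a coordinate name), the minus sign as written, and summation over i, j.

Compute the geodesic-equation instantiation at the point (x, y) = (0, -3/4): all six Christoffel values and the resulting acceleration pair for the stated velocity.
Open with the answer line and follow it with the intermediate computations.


Answer: Gamma_xxx = -13584/20341, Gamma_xxy = -4176/20341, Gamma_xyy = -13356/20341, Gamma_yxx = -19696/20341, Gamma_yxy = 45696/20341, Gamma_yyy = 3060/20341; accelerations (d^2x/dtau^2, d^2y/dtau^2) = (50097/81364, 34687/81364)

E = 119/18, F = 29/48, G = 89/64 at the point
E_x = -10, E_y = 0, F_x = -7/4, F_y = -5/4, G_x = 6, G_y = -3/8
EG - F^2 = 20341/2304;  g^inv = (2304/20341) * [[89/64, -29/48], [-29/48, 119/18]]
first-kind symbols [ij,l] = (1/2)(d_i g_jl + d_j g_il - d_l g_ij): [xx,x] = E_x/2 = -5, [xx,y] = F_x - E_y/2 = -7/4, [xy,x] = E_y/2 = 0, [xy,y] = G_x/2 = 3, [yy,x] = F_y - G_x/2 = -17/4, [yy,y] = G_y/2 = -3/16
Gamma^x_ij = (G*[ij,x] - F*[ij,y])/(EG - F^2), Gamma^y_ij = (E*[ij,y] - F*[ij,x])/(EG - F^2)
Gamma_xxx = -13584/20341, Gamma_xxy = -4176/20341, Gamma_xyy = -13356/20341, Gamma_yxx = -19696/20341, Gamma_yxy = 45696/20341, Gamma_yyy = 3060/20341
d^2x/dtau^2 = -(Gamma_xxx*(-1/8)^2 + 2*Gamma_xxy*(-1/8)*(1) + Gamma_xyy*(1)^2) = 50097/81364
d^2y/dtau^2 = -(Gamma_yxx*(-1/8)^2 + 2*Gamma_yxy*(-1/8)*(1) + Gamma_yyy*(1)^2) = 34687/81364
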